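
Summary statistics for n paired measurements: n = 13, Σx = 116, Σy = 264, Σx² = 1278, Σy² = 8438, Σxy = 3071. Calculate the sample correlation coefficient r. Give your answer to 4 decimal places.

Numerator: nΣxy − (Σx)(Σy) = 13·3071 − (116)(264) = 9299
Denominator: √[(nΣx²−(Σx)²)(nΣy²−(Σy)²)]
  nΣx²−(Σx)² = 13·1278 − 13456 = 3158;  nΣy²−(Σy)² = 13·8438 − 69696 = 39998
  √(3158·39998) = √126313684 = 11238.9361
r = 9299 / 11238.9361 = 0.8274

0.8274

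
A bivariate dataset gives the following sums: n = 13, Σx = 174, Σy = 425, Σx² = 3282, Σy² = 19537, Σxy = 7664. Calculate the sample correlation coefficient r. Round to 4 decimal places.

0.8519

Numerator: nΣxy − (Σx)(Σy) = 13·7664 − (174)(425) = 25682
Denominator: √[(nΣx²−(Σx)²)(nΣy²−(Σy)²)]
  nΣx²−(Σx)² = 13·3282 − 30276 = 12390;  nΣy²−(Σy)² = 13·19537 − 180625 = 73356
  √(12390·73356) = √908880840 = 30147.6507
r = 25682 / 30147.6507 = 0.8519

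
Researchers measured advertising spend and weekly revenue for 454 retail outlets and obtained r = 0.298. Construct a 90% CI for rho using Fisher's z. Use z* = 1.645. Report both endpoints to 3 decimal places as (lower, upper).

(0.226, 0.367)

z_r = atanh(0.298) = 0.307323;  SE = 1/√(n−3) = 1/√451 = 0.047088
z-limits: 0.307323 ± 1.645·0.047088 = 0.307323 ± 0.077460 = [0.229863, 0.384783]
ρ-limits: (tanh 0.229863, tanh 0.384783) = (0.226, 0.367)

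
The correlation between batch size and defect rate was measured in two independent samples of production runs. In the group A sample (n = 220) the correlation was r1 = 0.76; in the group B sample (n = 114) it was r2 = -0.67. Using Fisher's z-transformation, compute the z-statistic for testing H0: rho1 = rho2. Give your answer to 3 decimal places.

15.485

Fisher z-transforms: z1 = atanh(0.76) = 0.996215, z2 = atanh(-0.67) = -0.810743; difference d = 1.806958
Var(d) = 1/217 + 1/111 = 0.0046083 + 0.0090090 = 0.0136173
z = d/√Var(d) = 1.806958 / √0.0136173 = 1.806958 / 0.116693 = 15.485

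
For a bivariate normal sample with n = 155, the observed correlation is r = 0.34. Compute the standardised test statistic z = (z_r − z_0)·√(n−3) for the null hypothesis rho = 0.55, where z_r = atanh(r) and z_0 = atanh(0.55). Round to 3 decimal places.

z_r = atanh(0.34) = 0.354093,  z_0 = atanh(0.55) = 0.618381
SE = 1/√(n−3) = 1/√152 = 0.081111
z = (z_r − z_0)/SE = (0.354093 − 0.618381) / 0.081111 = -0.264288 / 0.081111 = -3.258

-3.258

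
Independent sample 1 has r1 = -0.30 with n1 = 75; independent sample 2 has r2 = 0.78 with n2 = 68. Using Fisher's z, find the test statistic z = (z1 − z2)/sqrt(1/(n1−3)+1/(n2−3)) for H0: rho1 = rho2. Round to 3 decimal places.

-7.919

Fisher z-transforms: z1 = atanh(-0.30) = -0.309520, z2 = atanh(0.78) = 1.045371; difference d = -1.354891
Var(d) = 1/72 + 1/65 = 0.0138889 + 0.0153846 = 0.0292735
z = d/√Var(d) = -1.354891 / √0.0292735 = -1.354891 / 0.171095 = -7.919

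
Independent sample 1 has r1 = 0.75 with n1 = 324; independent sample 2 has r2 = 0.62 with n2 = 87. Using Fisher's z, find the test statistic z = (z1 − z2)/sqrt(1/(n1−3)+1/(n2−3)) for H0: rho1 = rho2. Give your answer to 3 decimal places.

2.023

z1 = atanh(0.75) = 0.972955,  z2 = atanh(0.62) = 0.725005
SE = √(1/(n1−3) + 1/(n2−3)) = √(1/321 + 1/84) = √(0.0031153 + 0.0119048) = √0.0150201 = 0.122557
z = (z1 − z2)/SE = (0.972955 − 0.725005) / 0.122557 = 0.247950 / 0.122557 = 2.023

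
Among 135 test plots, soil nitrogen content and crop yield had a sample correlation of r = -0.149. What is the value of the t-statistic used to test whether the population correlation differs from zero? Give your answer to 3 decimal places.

t = r·√(n−2) / √(1−r²) with r = -0.149, n = 135
  = -0.149·√133 / √(1 − 0.022201)
  = -0.149·11.532563 / 0.988837
  = -1.718352 / 0.988837 = -1.738

-1.738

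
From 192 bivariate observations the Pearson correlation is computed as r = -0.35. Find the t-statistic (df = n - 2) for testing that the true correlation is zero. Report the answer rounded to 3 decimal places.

t = r·√(n−2) / √(1−r²) with r = -0.35, n = 192
  = -0.35·√190 / √(1 − 0.1225)
  = -0.35·13.784049 / 0.936750
  = -4.824417 / 0.936750 = -5.150

-5.150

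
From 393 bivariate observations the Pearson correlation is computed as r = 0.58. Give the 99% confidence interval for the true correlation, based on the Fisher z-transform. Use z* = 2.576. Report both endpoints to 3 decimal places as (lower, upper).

(0.487, 0.660)

Fisher z: z_r = atanh(r) = ½·ln((1+0.58)/(1−0.58)) = 0.662463
SE(z) = 1/√(n−3) = 1/√390 = 0.050637
99% ⇒ z* = 2.576; margin = 2.576·0.050637 = 0.130441
CI on z-scale: (0.532022, 0.792904)
Back-transform: tanh(0.532022) = 0.486925, tanh(0.792904) = 0.660051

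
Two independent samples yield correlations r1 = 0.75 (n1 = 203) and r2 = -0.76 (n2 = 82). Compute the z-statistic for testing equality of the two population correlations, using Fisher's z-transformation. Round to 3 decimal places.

14.819

z1 = atanh(0.75) = 0.972955,  z2 = atanh(-0.76) = -0.996215
SE = √(1/(n1−3) + 1/(n2−3)) = √(1/200 + 1/79) = √(0.0050000 + 0.0126582) = √0.0176582 = 0.132884
z = (z1 − z2)/SE = (0.972955 − (-0.996215)) / 0.132884 = 1.969170 / 0.132884 = 14.819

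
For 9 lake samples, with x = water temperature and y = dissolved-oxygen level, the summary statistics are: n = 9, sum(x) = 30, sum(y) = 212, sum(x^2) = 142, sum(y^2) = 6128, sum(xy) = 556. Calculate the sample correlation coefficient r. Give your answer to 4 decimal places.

-0.6903

Numerator: nΣxy − (Σx)(Σy) = 9·556 − (30)(212) = -1356
Denominator: √[(nΣx²−(Σx)²)(nΣy²−(Σy)²)]
  nΣx²−(Σx)² = 9·142 − 900 = 378;  nΣy²−(Σy)² = 9·6128 − 44944 = 10208
  √(378·10208) = √3858624 = 1964.3381
r = -1356 / 1964.3381 = -0.6903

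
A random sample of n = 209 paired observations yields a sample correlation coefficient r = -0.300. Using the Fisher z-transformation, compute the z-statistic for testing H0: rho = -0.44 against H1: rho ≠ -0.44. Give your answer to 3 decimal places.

Fisher z: atanh(-0.300) = -0.309520, atanh(-0.44) = -0.472231
z = (z_r − z_0)·√(n−3) = (-0.309520 − (-0.472231))·√206 = 0.162711 · 14.352700 = 2.335

2.335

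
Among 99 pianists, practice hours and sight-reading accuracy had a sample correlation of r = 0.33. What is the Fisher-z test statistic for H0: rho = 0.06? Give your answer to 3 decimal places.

z_r = atanh(0.33) = 0.342828,  z_0 = atanh(0.06) = 0.060072
SE = 1/√(n−3) = 1/√96 = 0.102062
z = (z_r − z_0)/SE = (0.342828 − 0.060072) / 0.102062 = 0.282756 / 0.102062 = 2.770

2.770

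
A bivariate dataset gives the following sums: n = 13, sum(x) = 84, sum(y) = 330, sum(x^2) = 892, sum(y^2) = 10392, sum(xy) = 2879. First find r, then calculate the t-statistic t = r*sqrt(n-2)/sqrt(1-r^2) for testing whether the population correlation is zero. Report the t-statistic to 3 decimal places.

S_xy = nΣxy − ΣxΣy = 13·2879 − 84·330 = 37427 − 27720 = 9707
S_xx = nΣx² − (Σx)² = 13·892 − 84² = 11596 − 7056 = 4540
S_yy = nΣy² − (Σy)² = 13·10392 − 330² = 135096 − 108900 = 26196
r = S_xy / √(S_xx·S_yy) = 9707 / √(4540·26196) = 9707 / √118929840 = 9707 / 10905.4959 = 0.8901
t = r·√(n−2)/√(1−r²) = 0.8901·√11 / √(1−0.792278) = 2.952128 / 0.455765 = 6.477

6.477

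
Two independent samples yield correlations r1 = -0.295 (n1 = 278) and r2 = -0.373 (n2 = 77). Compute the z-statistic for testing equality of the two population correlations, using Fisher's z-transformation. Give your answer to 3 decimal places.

z1 = atanh(-0.295) = -0.304034,  z2 = atanh(-0.373) = -0.391903
SE = √(1/(n1−3) + 1/(n2−3)) = √(1/275 + 1/74) = √(0.0036364 + 0.0135135) = √0.0171499 = 0.130958
z = (z1 − z2)/SE = (-0.304034 − (-0.391903)) / 0.130958 = 0.087869 / 0.130958 = 0.671

0.671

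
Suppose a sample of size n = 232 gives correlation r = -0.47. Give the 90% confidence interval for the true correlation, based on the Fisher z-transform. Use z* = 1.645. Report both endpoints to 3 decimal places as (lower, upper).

z_r = atanh(-0.47) = -0.510070;  SE = 1/√(n−3) = 1/√229 = 0.066082
z-limits: -0.510070 ± 1.645·0.066082 = -0.510070 ± 0.108705 = [-0.618775, -0.401365]
ρ-limits: (tanh -0.618775, tanh -0.401365) = (-0.550, -0.381)

(-0.550, -0.381)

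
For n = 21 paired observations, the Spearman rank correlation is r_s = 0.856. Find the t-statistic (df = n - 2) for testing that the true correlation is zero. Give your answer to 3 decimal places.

7.217

1 − r_s² = 1 − 0.732736 = 0.267264;  √(1−r_s²) = 0.516976
√(n−2) = √19 = 4.358899
t = r_s·√(n−2)/√(1−r_s²) = 0.856 · 4.358899 / 0.516976 = 7.217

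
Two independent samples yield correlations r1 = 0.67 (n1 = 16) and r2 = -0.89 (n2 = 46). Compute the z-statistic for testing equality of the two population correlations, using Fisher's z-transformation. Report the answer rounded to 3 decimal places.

z1 = atanh(0.67) = 0.810743,  z2 = atanh(-0.89) = -1.421926
SE = √(1/(n1−3) + 1/(n2−3)) = √(1/13 + 1/43) = √(0.0769231 + 0.0232558) = √0.1001789 = 0.316511
z = (z1 − z2)/SE = (0.810743 − (-1.421926)) / 0.316511 = 2.232669 / 0.316511 = 7.054

7.054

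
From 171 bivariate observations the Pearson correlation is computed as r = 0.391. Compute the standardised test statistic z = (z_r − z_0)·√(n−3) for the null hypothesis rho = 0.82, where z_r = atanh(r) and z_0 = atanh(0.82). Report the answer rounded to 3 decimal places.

-9.641

z_r = atanh(0.391) = 0.412980,  z_0 = atanh(0.82) = 1.156817
SE = 1/√(n−3) = 1/√168 = 0.077152
z = (z_r − z_0)/SE = (0.412980 − 1.156817) / 0.077152 = -0.743837 / 0.077152 = -9.641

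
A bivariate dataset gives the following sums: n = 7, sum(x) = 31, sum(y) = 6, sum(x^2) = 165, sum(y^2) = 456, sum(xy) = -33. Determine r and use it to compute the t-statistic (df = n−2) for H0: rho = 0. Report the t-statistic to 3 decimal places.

Numerator: nΣxy − (Σx)(Σy) = 7·(-33) − (31)(6) = -417
Denominator: √[(nΣx²−(Σx)²)(nΣy²−(Σy)²)]
  nΣx²−(Σx)² = 7·165 − 961 = 194;  nΣy²−(Σy)² = 7·456 − 36 = 3156
  √(194·3156) = √612264 = 782.4730
r = -417 / 782.4730 = -0.5329
t = r·√(n−2)/√(1−r²) = -0.5329·√5 / √(1−0.283982) = -1.191601 / 0.846178 = -1.408

-1.408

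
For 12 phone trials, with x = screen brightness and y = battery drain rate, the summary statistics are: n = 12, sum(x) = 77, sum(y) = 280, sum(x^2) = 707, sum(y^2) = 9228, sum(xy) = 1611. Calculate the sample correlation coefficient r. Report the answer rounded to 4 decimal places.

Numerator: nΣxy − (Σx)(Σy) = 12·1611 − (77)(280) = -2228
Denominator: √[(nΣx²−(Σx)²)(nΣy²−(Σy)²)]
  nΣx²−(Σx)² = 12·707 − 5929 = 2555;  nΣy²−(Σy)² = 12·9228 − 78400 = 32336
  √(2555·32336) = √82618480 = 9089.4708
r = -2228 / 9089.4708 = -0.2451

-0.2451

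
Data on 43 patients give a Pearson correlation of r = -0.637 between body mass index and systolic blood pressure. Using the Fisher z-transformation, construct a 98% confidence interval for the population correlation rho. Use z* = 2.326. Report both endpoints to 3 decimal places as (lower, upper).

(-0.808, -0.367)

Fisher z: z_r = atanh(r) = ½·ln((1+(-0.637))/(1−(-0.637))) = -0.753109
SE(z) = 1/√(n−3) = 1/√40 = 0.158114
98% ⇒ z* = 2.326; margin = 2.326·0.158114 = 0.367773
CI on z-scale: (-1.120882, -0.385336)
Back-transform: tanh(-1.120882) = -0.807875, tanh(-0.385336) = -0.367332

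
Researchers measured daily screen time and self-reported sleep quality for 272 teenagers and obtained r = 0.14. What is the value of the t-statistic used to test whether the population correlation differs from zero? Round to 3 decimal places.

1 − r² = 1 − 0.0196 = 0.9804;  √(1−r²) = 0.990152
√(n−2) = √270 = 16.431677
t = r·√(n−2)/√(1−r²) = 0.14 · 16.431677 / 0.990152 = 2.323

2.323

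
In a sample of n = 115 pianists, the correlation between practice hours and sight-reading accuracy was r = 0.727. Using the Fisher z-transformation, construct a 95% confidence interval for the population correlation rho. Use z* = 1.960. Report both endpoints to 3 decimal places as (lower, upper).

(0.627, 0.803)

z_r = atanh(0.727) = 0.922335;  SE = 1/√(n−3) = 1/√112 = 0.094491
z-limits: 0.922335 ± 1.960·0.094491 = 0.922335 ± 0.185202 = [0.737133, 1.107537]
ρ-limits: (tanh 0.737133, tanh 1.107537) = (0.627, 0.803)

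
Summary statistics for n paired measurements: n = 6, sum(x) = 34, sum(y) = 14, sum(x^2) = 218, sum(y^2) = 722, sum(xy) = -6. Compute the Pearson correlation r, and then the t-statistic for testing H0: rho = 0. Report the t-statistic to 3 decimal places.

Numerator: nΣxy − (Σx)(Σy) = 6·(-6) − (34)(14) = -512
Denominator: √[(nΣx²−(Σx)²)(nΣy²−(Σy)²)]
  nΣx²−(Σx)² = 6·218 − 1156 = 152;  nΣy²−(Σy)² = 6·722 − 196 = 4136
  √(152·4136) = √628672 = 792.8884
r = -512 / 792.8884 = -0.6457
t = r·√(n−2)/√(1−r²) = -0.6457·√4 / √(1−0.416928) = -1.291400 / 0.763592 = -1.691

-1.691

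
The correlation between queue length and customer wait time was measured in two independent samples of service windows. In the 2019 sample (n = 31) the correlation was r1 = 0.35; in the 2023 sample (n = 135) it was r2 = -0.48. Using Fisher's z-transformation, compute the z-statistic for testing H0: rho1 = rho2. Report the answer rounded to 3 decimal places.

4.270

z1 = atanh(0.35) = 0.365444,  z2 = atanh(-0.48) = -0.522984
SE = √(1/(n1−3) + 1/(n2−3)) = √(1/28 + 1/132) = √(0.0357143 + 0.0075758) = √0.0432901 = 0.208063
z = (z1 − z2)/SE = (0.365444 − (-0.522984)) / 0.208063 = 0.888428 / 0.208063 = 4.270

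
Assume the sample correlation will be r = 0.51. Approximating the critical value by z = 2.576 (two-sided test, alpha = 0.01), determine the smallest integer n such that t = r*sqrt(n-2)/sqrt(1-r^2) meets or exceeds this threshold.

21

Need r·√(n−2)/√(1−r²) ≥ 2.576
√(n−2) ≥ 2.576·√(1−0.2601) / 0.51 = 2.576·0.860174 / 0.51 = 4.3447
n−2 ≥ 18.8764  ⇒  n ≥ 20.8764
Smallest integer n = 21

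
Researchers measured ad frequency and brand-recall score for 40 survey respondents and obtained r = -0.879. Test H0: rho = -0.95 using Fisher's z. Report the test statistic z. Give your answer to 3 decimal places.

z_r = atanh(-0.879) = -1.371352,  z_0 = atanh(-0.95) = -1.831781
SE = 1/√(n−3) = 1/√37 = 0.164399
z = (z_r − z_0)/SE = (-1.371352 − (-1.831781)) / 0.164399 = 0.460429 / 0.164399 = 2.801

2.801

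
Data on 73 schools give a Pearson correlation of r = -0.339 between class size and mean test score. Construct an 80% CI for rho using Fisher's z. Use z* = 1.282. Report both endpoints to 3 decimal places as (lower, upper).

(-0.467, -0.197)

z_r = atanh(-0.339) = -0.352962;  SE = 1/√(n−3) = 1/√70 = 0.119523
z-limits: -0.352962 ± 1.282·0.119523 = -0.352962 ± 0.153228 = [-0.506190, -0.199734]
ρ-limits: (tanh -0.506190, tanh -0.199734) = (-0.467, -0.197)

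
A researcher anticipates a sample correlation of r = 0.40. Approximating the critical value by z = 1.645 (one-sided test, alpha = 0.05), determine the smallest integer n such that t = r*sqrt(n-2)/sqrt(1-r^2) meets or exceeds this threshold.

r√(n−2)/√(1−r²) ≥ 1.645  ⇔  n−2 ≥ (1.645)²·(1−r²)/r²
(1−r²)/r² = (1−0.1600)/0.1600 = 5.2500
n ≥ 2 + 2.706025·5.2500 = 2 + 14.2066 = 16.2066
⌈16.2066⌉ = 17

17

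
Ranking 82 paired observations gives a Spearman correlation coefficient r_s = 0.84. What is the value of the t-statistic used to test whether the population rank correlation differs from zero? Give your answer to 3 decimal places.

t = r_s·√(n−2) / √(1−r_s²) with r_s = 0.84, n = 82
  = 0.84·√80 / √(1 − 0.7056)
  = 0.84·8.944272 / 0.542586
  = 7.513188 / 0.542586 = 13.847

13.847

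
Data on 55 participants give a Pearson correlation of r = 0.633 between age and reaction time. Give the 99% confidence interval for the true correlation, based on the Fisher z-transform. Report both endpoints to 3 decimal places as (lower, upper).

z_r = atanh(0.633) = 0.746406;  SE = 1/√(n−3) = 1/√52 = 0.138675
z-limits: 0.746406 ± 2.576·0.138675 = 0.746406 ± 0.357227 = [0.389179, 1.103633]
ρ-limits: (tanh 0.389179, tanh 1.103633) = (0.371, 0.802)

(0.371, 0.802)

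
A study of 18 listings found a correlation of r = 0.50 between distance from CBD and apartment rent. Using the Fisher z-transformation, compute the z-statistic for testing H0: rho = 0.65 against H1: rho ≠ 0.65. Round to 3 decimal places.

-0.875

z_r = atanh(0.50) = 0.549306,  z_0 = atanh(0.65) = 0.775299
SE = 1/√(n−3) = 1/√15 = 0.258199
z = (z_r − z_0)/SE = (0.549306 − 0.775299) / 0.258199 = -0.225993 / 0.258199 = -0.875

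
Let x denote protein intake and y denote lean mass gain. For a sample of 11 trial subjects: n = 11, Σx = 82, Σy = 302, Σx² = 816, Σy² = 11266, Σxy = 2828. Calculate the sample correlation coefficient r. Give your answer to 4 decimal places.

0.7390

Numerator: nΣxy − (Σx)(Σy) = 11·2828 − (82)(302) = 6344
Denominator: √[(nΣx²−(Σx)²)(nΣy²−(Σy)²)]
  nΣx²−(Σx)² = 11·816 − 6724 = 2252;  nΣy²−(Σy)² = 11·11266 − 91204 = 32722
  √(2252·32722) = √73689944 = 8584.2847
r = 6344 / 8584.2847 = 0.7390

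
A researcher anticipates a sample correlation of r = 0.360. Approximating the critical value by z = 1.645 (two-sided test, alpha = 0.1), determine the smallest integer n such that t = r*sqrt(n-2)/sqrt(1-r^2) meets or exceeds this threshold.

21

Need r·√(n−2)/√(1−r²) ≥ 1.645
√(n−2) ≥ 1.645·√(1−0.129600) / 0.360 = 1.645·0.932952 / 0.360 = 4.2631
n−2 ≥ 18.1740  ⇒  n ≥ 20.1740
Smallest integer n = 21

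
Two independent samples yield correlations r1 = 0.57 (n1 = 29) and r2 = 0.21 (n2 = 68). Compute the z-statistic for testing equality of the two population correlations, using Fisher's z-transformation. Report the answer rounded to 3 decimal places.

z1 = atanh(0.57) = 0.647523,  z2 = atanh(0.21) = 0.213171
SE = √(1/(n1−3) + 1/(n2−3)) = √(1/26 + 1/65) = √(0.0384615 + 0.0153846) = √0.0538461 = 0.232048
z = (z1 − z2)/SE = (0.647523 − 0.213171) / 0.232048 = 0.434352 / 0.232048 = 1.872

1.872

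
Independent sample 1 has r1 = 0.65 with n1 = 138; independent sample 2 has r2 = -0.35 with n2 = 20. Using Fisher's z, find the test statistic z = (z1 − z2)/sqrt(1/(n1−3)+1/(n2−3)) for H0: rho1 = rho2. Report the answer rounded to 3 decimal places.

4.433

z1 = atanh(0.65) = 0.775299,  z2 = atanh(-0.35) = -0.365444
SE = √(1/(n1−3) + 1/(n2−3)) = √(1/135 + 1/17) = √(0.0074074 + 0.0588235) = √0.0662309 = 0.257354
z = (z1 − z2)/SE = (0.775299 − (-0.365444)) / 0.257354 = 1.140743 / 0.257354 = 4.433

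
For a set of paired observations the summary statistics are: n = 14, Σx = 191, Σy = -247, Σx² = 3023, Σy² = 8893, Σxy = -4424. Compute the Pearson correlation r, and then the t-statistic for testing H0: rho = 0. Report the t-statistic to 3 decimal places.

-4.133

S_xy = nΣxy − ΣxΣy = 14·(-4424) − 191·(-247) = -61936 − (-47177) = -14759
S_xx = nΣx² − (Σx)² = 14·3023 − 191² = 42322 − 36481 = 5841
S_yy = nΣy² − (Σy)² = 14·8893 − (-247)² = 124502 − 61009 = 63493
r = S_xy / √(S_xx·S_yy) = -14759 / √(5841·63493) = -14759 / √370862613 = -14759 / 19257.7936 = -0.7664
t = r·√(n−2)/√(1−r²) = -0.7664·√12 / √(1−0.587369) = -2.654887 / 0.642364 = -4.133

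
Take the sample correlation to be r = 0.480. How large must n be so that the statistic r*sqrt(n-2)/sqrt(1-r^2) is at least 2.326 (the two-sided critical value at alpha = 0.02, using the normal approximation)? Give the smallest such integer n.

21

r√(n−2)/√(1−r²) ≥ 2.326  ⇔  n−2 ≥ (2.326)²·(1−r²)/r²
(1−r²)/r² = (1−0.230400)/0.230400 = 3.3403
n ≥ 2 + 5.410276·3.3403 = 2 + 18.0719 = 20.0719
⌈20.0719⌉ = 21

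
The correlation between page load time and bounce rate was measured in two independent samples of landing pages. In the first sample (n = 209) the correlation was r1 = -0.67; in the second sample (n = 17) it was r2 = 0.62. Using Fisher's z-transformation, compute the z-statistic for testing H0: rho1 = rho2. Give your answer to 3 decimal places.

Fisher z-transforms: z1 = atanh(-0.67) = -0.810743, z2 = atanh(0.62) = 0.725005; difference d = -1.535748
Var(d) = 1/206 + 1/14 = 0.0048544 + 0.0714286 = 0.0762830
z = d/√Var(d) = -1.535748 / √0.0762830 = -1.535748 / 0.276194 = -5.560

-5.560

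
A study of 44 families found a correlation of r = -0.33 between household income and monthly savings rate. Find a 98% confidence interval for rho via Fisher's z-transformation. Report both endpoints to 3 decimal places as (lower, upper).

Fisher z: z_r = atanh(r) = ½·ln((1+(-0.33))/(1−(-0.33))) = -0.342828
SE(z) = 1/√(n−3) = 1/√41 = 0.156174
98% ⇒ z* = 2.326; margin = 2.326·0.156174 = 0.363261
CI on z-scale: (-0.706089, 0.020433)
Back-transform: tanh(-0.706089) = -0.608218, tanh(0.020433) = 0.020430

(-0.608, 0.020)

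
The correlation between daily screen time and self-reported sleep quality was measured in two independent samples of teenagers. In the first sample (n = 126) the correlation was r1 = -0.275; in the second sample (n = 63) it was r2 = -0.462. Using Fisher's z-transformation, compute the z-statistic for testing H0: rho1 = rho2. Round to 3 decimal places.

1.382

Fisher z-transforms: z1 = atanh(-0.275) = -0.282265, z2 = atanh(-0.462) = -0.499851; difference d = 0.217586
Var(d) = 1/123 + 1/60 = 0.0081301 + 0.0166667 = 0.0247968
z = d/√Var(d) = 0.217586 / √0.0247968 = 0.217586 / 0.157470 = 1.382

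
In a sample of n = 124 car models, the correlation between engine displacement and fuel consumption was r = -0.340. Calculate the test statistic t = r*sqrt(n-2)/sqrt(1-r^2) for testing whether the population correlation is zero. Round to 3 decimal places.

t = r·√(n−2) / √(1−r²) with r = -0.340, n = 124
  = -0.340·√122 / √(1 − 0.115600)
  = -0.340·11.045361 / 0.940425
  = -3.755423 / 0.940425 = -3.993

-3.993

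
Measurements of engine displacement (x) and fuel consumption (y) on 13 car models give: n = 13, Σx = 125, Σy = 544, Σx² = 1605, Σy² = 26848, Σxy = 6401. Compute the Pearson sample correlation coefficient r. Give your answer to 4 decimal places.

0.9121

Numerator: nΣxy − (Σx)(Σy) = 13·6401 − (125)(544) = 15213
Denominator: √[(nΣx²−(Σx)²)(nΣy²−(Σy)²)]
  nΣx²−(Σx)² = 13·1605 − 15625 = 5240;  nΣy²−(Σy)² = 13·26848 − 295936 = 53088
  √(5240·53088) = √278181120 = 16678.7625
r = 15213 / 16678.7625 = 0.9121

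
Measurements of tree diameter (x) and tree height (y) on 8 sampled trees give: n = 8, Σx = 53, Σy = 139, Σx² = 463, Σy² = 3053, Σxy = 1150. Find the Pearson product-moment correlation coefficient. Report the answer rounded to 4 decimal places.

S_xy = nΣxy − ΣxΣy = 8·1150 − 53·139 = 9200 − 7367 = 1833
S_xx = nΣx² − (Σx)² = 8·463 − 53² = 3704 − 2809 = 895
S_yy = nΣy² − (Σy)² = 8·3053 − 139² = 24424 − 19321 = 5103
r = S_xy / √(S_xx·S_yy) = 1833 / √(895·5103) = 1833 / √4567185 = 1833 / 2137.0973 = 0.8577

0.8577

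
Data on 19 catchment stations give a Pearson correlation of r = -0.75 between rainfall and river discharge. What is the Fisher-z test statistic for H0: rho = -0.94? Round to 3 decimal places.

3.060

z_r = atanh(-0.75) = -0.972955,  z_0 = atanh(-0.94) = -1.738049
SE = 1/√(n−3) = 1/√16 = 0.250000
z = (z_r − z_0)/SE = (-0.972955 − (-1.738049)) / 0.250000 = 0.765094 / 0.250000 = 3.060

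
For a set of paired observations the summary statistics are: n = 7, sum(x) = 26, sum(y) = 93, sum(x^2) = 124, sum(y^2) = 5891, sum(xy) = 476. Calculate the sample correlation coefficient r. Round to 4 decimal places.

0.3654

S_xy = nΣxy − ΣxΣy = 7·476 − 26·93 = 3332 − 2418 = 914
S_xx = nΣx² − (Σx)² = 7·124 − 26² = 868 − 676 = 192
S_yy = nΣy² − (Σy)² = 7·5891 − 93² = 41237 − 8649 = 32588
r = S_xy / √(S_xx·S_yy) = 914 / √(192·32588) = 914 / √6256896 = 914 / 2501.3788 = 0.3654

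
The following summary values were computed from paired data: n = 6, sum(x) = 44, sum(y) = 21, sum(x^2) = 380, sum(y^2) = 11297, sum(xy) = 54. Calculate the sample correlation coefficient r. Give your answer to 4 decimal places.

S_xy = nΣxy − ΣxΣy = 6·54 − 44·21 = 324 − 924 = -600
S_xx = nΣx² − (Σx)² = 6·380 − 44² = 2280 − 1936 = 344
S_yy = nΣy² − (Σy)² = 6·11297 − 21² = 67782 − 441 = 67341
r = S_xy / √(S_xx·S_yy) = -600 / √(344·67341) = -600 / √23165304 = -600 / 4813.0348 = -0.1247

-0.1247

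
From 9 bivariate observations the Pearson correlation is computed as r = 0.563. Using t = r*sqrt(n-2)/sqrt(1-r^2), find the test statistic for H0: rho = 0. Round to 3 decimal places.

t = r·√(n−2) / √(1−r²) with r = 0.563, n = 9
  = 0.563·√7 / √(1 − 0.316969)
  = 0.563·2.645751 / 0.826457
  = 1.489558 / 0.826457 = 1.802

1.802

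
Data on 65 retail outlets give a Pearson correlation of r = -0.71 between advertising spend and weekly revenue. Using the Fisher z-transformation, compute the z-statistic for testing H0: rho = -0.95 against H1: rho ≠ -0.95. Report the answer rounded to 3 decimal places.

z_r = atanh(-0.71) = -0.887184,  z_0 = atanh(-0.95) = -1.831781
SE = 1/√(n−3) = 1/√62 = 0.127000
z = (z_r − z_0)/SE = (-0.887184 − (-1.831781)) / 0.127000 = 0.944597 / 0.127000 = 7.438

7.438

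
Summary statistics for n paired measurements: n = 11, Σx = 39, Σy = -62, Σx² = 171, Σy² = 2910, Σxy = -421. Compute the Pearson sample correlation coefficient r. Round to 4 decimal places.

-0.6950

Numerator: nΣxy − (Σx)(Σy) = 11·(-421) − (39)(-62) = -2213
Denominator: √[(nΣx²−(Σx)²)(nΣy²−(Σy)²)]
  nΣx²−(Σx)² = 11·171 − 1521 = 360;  nΣy²−(Σy)² = 11·2910 − 3844 = 28166
  √(360·28166) = √10139760 = 3184.2990
r = -2213 / 3184.2990 = -0.6950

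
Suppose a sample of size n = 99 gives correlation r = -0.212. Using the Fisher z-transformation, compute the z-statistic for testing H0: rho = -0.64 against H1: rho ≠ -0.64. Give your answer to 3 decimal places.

5.319

z_r = atanh(-0.212) = -0.215265,  z_0 = atanh(-0.64) = -0.758174
SE = 1/√(n−3) = 1/√96 = 0.102062
z = (z_r − z_0)/SE = (-0.215265 − (-0.758174)) / 0.102062 = 0.542909 / 0.102062 = 5.319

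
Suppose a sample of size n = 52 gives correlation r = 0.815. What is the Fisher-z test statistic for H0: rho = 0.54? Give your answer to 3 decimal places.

3.763

Fisher z: atanh(0.815) = 1.141742, atanh(0.54) = 0.604156
z = (z_r − z_0)·√(n−3) = (1.141742 − 0.604156)·√49 = 0.537586 · 7.000000 = 3.763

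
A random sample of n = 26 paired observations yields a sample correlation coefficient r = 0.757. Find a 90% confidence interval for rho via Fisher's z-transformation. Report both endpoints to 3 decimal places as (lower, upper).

(0.569, 0.870)

z_r = atanh(0.757) = 0.989151;  SE = 1/√(n−3) = 1/√23 = 0.208514
z-limits: 0.989151 ± 1.645·0.208514 = 0.989151 ± 0.343006 = [0.646145, 1.332157]
ρ-limits: (tanh 0.646145, tanh 1.332157) = (0.569, 0.870)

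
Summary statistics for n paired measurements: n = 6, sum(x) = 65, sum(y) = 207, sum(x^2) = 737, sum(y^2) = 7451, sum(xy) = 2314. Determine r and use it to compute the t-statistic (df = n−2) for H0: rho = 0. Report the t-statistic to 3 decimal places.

2.012

S_xy = nΣxy − ΣxΣy = 6·2314 − 65·207 = 13884 − 13455 = 429
S_xx = nΣx² − (Σx)² = 6·737 − 65² = 4422 − 4225 = 197
S_yy = nΣy² − (Σy)² = 6·7451 − 207² = 44706 − 42849 = 1857
r = S_xy / √(S_xx·S_yy) = 429 / √(197·1857) = 429 / √365829 = 429 / 604.8380 = 0.7093
t = r·√(n−2)/√(1−r²) = 0.7093·√4 / √(1−0.503106) = 1.418600 / 0.704907 = 2.012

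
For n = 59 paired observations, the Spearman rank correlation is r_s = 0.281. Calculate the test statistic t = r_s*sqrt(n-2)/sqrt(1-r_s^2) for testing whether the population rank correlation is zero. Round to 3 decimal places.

1 − r_s² = 1 − 0.078961 = 0.921039;  √(1−r_s²) = 0.959708
√(n−2) = √57 = 7.549834
t = r_s·√(n−2)/√(1−r_s²) = 0.281 · 7.549834 / 0.959708 = 2.211

2.211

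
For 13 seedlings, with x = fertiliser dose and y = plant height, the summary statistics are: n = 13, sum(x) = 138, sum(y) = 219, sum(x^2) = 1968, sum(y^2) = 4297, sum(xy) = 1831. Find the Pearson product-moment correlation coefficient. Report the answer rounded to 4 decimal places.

S_xy = nΣxy − ΣxΣy = 13·1831 − 138·219 = 23803 − 30222 = -6419
S_xx = nΣx² − (Σx)² = 13·1968 − 138² = 25584 − 19044 = 6540
S_yy = nΣy² − (Σy)² = 13·4297 − 219² = 55861 − 47961 = 7900
r = S_xy / √(S_xx·S_yy) = -6419 / √(6540·7900) = -6419 / √51666000 = -6419 / 7187.9065 = -0.8930

-0.8930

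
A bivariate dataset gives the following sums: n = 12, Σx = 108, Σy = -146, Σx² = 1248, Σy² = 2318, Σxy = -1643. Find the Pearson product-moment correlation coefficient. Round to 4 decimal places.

-0.8509

Numerator: nΣxy − (Σx)(Σy) = 12·(-1643) − (108)(-146) = -3948
Denominator: √[(nΣx²−(Σx)²)(nΣy²−(Σy)²)]
  nΣx²−(Σx)² = 12·1248 − 11664 = 3312;  nΣy²−(Σy)² = 12·2318 − 21316 = 6500
  √(3312·6500) = √21528000 = 4639.8276
r = -3948 / 4639.8276 = -0.8509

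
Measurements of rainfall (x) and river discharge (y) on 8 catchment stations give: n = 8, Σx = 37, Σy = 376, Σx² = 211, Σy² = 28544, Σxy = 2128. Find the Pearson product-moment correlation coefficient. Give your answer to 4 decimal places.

Numerator: nΣxy − (Σx)(Σy) = 8·2128 − (37)(376) = 3112
Denominator: √[(nΣx²−(Σx)²)(nΣy²−(Σy)²)]
  nΣx²−(Σx)² = 8·211 − 1369 = 319;  nΣy²−(Σy)² = 8·28544 − 141376 = 86976
  √(319·86976) = √27745344 = 5267.3849
r = 3112 / 5267.3849 = 0.5908

0.5908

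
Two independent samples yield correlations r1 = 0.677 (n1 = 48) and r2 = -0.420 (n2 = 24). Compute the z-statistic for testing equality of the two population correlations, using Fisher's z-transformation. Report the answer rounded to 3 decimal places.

4.810

Fisher z-transforms: z1 = atanh(0.677) = 0.823555, z2 = atanh(-0.420) = -0.447692; difference d = 1.271247
Var(d) = 1/45 + 1/21 = 0.0222222 + 0.0476190 = 0.0698412
z = d/√Var(d) = 1.271247 / √0.0698412 = 1.271247 / 0.264275 = 4.810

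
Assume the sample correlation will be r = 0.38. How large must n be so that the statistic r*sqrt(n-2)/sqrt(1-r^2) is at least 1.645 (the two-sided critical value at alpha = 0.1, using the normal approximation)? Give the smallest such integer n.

19

r√(n−2)/√(1−r²) ≥ 1.645  ⇔  n−2 ≥ (1.645)²·(1−r²)/r²
(1−r²)/r² = (1−0.1444)/0.1444 = 5.9252
n ≥ 2 + 2.706025·5.9252 = 2 + 16.0337 = 18.0337
⌈18.0337⌉ = 19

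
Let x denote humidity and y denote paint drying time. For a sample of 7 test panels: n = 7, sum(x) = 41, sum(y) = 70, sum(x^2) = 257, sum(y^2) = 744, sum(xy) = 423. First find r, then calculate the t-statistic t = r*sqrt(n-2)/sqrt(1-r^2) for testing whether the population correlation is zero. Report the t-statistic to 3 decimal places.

Numerator: nΣxy − (Σx)(Σy) = 7·423 − (41)(70) = 91
Denominator: √[(nΣx²−(Σx)²)(nΣy²−(Σy)²)]
  nΣx²−(Σx)² = 7·257 − 1681 = 118;  nΣy²−(Σy)² = 7·744 − 4900 = 308
  √(118·308) = √36344 = 190.6410
r = 91 / 190.6410 = 0.4773
t = r·√(n−2)/√(1−r²) = 0.4773·√5 / √(1−0.227815) = 1.067275 / 0.878741 = 1.215

1.215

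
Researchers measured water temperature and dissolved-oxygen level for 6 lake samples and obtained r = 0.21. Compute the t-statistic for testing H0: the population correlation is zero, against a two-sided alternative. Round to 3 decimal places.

0.430

1 − r² = 1 − 0.0441 = 0.9559;  √(1−r²) = 0.977701
√(n−2) = √4 = 2.000000
t = r·√(n−2)/√(1−r²) = 0.21 · 2.000000 / 0.977701 = 0.430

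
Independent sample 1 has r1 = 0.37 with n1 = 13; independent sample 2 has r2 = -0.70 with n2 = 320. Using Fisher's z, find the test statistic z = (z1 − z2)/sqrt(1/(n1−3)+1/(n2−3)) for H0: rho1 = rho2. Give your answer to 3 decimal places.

Fisher z-transforms: z1 = atanh(0.37) = 0.388423, z2 = atanh(-0.70) = -0.867301; difference d = 1.255724
Var(d) = 1/10 + 1/317 = 0.1000000 + 0.0031546 = 0.1031546
z = d/√Var(d) = 1.255724 / √0.1031546 = 1.255724 / 0.321177 = 3.910

3.910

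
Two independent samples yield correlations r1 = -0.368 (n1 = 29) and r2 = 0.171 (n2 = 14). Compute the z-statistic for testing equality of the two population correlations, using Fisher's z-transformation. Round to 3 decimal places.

z1 = atanh(-0.368) = -0.386108,  z2 = atanh(0.171) = 0.172697
SE = √(1/(n1−3) + 1/(n2−3)) = √(1/26 + 1/11) = √(0.0384615 + 0.0909091) = √0.1293706 = 0.359681
z = (z1 − z2)/SE = (-0.386108 − 0.172697) / 0.359681 = -0.558805 / 0.359681 = -1.554

-1.554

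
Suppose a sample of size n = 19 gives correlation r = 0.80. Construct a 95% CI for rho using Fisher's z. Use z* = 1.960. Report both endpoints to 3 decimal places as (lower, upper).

Fisher z: z_r = atanh(r) = ½·ln((1+0.80)/(1−0.80)) = 1.098612
SE(z) = 1/√(n−3) = 1/√16 = 0.250000
95% ⇒ z* = 1.960; margin = 1.960·0.250000 = 0.490000
CI on z-scale: (0.608612, 1.588612)
Back-transform: tanh(0.608612) = 0.543149, tanh(1.588612) = 0.919936

(0.543, 0.920)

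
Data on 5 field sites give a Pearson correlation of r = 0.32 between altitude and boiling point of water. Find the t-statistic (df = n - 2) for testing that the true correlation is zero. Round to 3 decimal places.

0.585

t = r·√(n−2) / √(1−r²) with r = 0.32, n = 5
  = 0.32·√3 / √(1 − 0.1024)
  = 0.32·1.732051 / 0.947418
  = 0.554256 / 0.947418 = 0.585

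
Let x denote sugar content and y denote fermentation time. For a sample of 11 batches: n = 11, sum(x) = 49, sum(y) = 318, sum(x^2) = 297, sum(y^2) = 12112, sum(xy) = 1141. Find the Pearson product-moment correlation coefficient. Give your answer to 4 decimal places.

S_xy = nΣxy − ΣxΣy = 11·1141 − 49·318 = 12551 − 15582 = -3031
S_xx = nΣx² − (Σx)² = 11·297 − 49² = 3267 − 2401 = 866
S_yy = nΣy² − (Σy)² = 11·12112 − 318² = 133232 − 101124 = 32108
r = S_xy / √(S_xx·S_yy) = -3031 / √(866·32108) = -3031 / √27805528 = -3031 / 5273.0947 = -0.5748

-0.5748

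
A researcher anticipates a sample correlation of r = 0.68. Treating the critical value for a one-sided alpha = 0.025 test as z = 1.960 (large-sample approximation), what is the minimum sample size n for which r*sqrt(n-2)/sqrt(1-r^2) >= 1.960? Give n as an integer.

7

Need r·√(n−2)/√(1−r²) ≥ 1.960
√(n−2) ≥ 1.960·√(1−0.4624) / 0.68 = 1.960·0.733212 / 0.68 = 2.1134
n−2 ≥ 4.4665  ⇒  n ≥ 6.4665
Smallest integer n = 7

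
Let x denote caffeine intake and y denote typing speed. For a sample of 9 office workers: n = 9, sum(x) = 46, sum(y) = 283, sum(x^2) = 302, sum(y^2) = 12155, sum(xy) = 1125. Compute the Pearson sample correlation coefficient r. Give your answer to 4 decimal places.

Numerator: nΣxy − (Σx)(Σy) = 9·1125 − (46)(283) = -2893
Denominator: √[(nΣx²−(Σx)²)(nΣy²−(Σy)²)]
  nΣx²−(Σx)² = 9·302 − 2116 = 602;  nΣy²−(Σy)² = 9·12155 − 80089 = 29306
  √(602·29306) = √17642212 = 4200.2633
r = -2893 / 4200.2633 = -0.6888

-0.6888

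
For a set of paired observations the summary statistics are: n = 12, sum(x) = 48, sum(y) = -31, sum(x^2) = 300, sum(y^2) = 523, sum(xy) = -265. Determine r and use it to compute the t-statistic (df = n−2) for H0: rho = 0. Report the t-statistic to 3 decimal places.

S_xy = nΣxy − ΣxΣy = 12·(-265) − 48·(-31) = -3180 − (-1488) = -1692
S_xx = nΣx² − (Σx)² = 12·300 − 48² = 3600 − 2304 = 1296
S_yy = nΣy² − (Σy)² = 12·523 − (-31)² = 6276 − 961 = 5315
r = S_xy / √(S_xx·S_yy) = -1692 / √(1296·5315) = -1692 / √6888240 = -1692 / 2624.5457 = -0.6447
t = r·√(n−2)/√(1−r²) = -0.6447·√10 / √(1−0.415638) = -2.038720 / 0.764436 = -2.667

-2.667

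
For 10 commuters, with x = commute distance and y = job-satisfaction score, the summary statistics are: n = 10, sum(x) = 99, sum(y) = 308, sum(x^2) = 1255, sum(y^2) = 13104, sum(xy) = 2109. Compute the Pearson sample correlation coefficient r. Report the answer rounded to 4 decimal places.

S_xy = nΣxy − ΣxΣy = 10·2109 − 99·308 = 21090 − 30492 = -9402
S_xx = nΣx² − (Σx)² = 10·1255 − 99² = 12550 − 9801 = 2749
S_yy = nΣy² − (Σy)² = 10·13104 − 308² = 131040 − 94864 = 36176
r = S_xy / √(S_xx·S_yy) = -9402 / √(2749·36176) = -9402 / √99447824 = -9402 / 9972.3530 = -0.9428

-0.9428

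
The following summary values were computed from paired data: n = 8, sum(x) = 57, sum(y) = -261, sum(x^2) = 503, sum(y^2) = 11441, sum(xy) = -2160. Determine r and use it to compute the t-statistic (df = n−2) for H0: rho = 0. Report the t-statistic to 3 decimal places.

-1.674

Numerator: nΣxy − (Σx)(Σy) = 8·(-2160) − (57)(-261) = -2403
Denominator: √[(nΣx²−(Σx)²)(nΣy²−(Σy)²)]
  nΣx²−(Σx)² = 8·503 − 3249 = 775;  nΣy²−(Σy)² = 8·11441 − 68121 = 23407
  √(775·23407) = √18140425 = 4259.1578
r = -2403 / 4259.1578 = -0.5642
t = r·√(n−2)/√(1−r²) = -0.5642·√6 / √(1−0.318322) = -1.382002 / 0.825638 = -1.674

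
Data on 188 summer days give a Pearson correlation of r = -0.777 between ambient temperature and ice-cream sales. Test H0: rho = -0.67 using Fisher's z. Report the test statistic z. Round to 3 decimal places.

Fisher z: atanh(-0.777) = -1.037755, atanh(-0.67) = -0.810743
z = (z_r − z_0)·√(n−3) = (-1.037755 − (-0.810743))·√185 = -0.227012 · 13.601471 = -3.088

-3.088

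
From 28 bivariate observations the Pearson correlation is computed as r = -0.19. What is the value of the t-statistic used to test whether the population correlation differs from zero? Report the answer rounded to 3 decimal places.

1 − r² = 1 − 0.0361 = 0.9639;  √(1−r²) = 0.981784
√(n−2) = √26 = 5.099020
t = r·√(n−2)/√(1−r²) = -0.19 · 5.099020 / 0.981784 = -0.987

-0.987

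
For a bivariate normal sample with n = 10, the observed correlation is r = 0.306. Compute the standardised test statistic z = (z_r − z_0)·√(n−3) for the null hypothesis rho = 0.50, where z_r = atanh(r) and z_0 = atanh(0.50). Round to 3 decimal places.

-0.617

Fisher z: atanh(0.306) = 0.316126, atanh(0.50) = 0.549306
z = (z_r − z_0)·√(n−3) = (0.316126 − 0.549306)·√7 = -0.233180 · 2.645751 = -0.617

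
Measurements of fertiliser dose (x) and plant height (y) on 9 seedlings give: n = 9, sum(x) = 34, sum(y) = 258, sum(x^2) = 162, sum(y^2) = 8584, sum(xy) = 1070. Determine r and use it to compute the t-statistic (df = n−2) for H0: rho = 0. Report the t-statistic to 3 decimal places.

Numerator: nΣxy − (Σx)(Σy) = 9·1070 − (34)(258) = 858
Denominator: √[(nΣx²−(Σx)²)(nΣy²−(Σy)²)]
  nΣx²−(Σx)² = 9·162 − 1156 = 302;  nΣy²−(Σy)² = 9·8584 − 66564 = 10692
  √(302·10692) = √3228984 = 1796.9374
r = 858 / 1796.9374 = 0.4775
t = r·√(n−2)/√(1−r²) = 0.4775·√7 / √(1−0.228006) = 1.263346 / 0.878632 = 1.438

1.438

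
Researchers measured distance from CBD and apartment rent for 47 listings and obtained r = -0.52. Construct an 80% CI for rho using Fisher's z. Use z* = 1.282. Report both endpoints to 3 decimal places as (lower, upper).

(-0.647, -0.365)

z_r = atanh(-0.52) = -0.576340;  SE = 1/√(n−3) = 1/√44 = 0.150756
z-limits: -0.576340 ± 1.282·0.150756 = -0.576340 ± 0.193269 = [-0.769609, -0.383071]
ρ-limits: (tanh -0.769609, tanh -0.383071) = (-0.647, -0.365)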